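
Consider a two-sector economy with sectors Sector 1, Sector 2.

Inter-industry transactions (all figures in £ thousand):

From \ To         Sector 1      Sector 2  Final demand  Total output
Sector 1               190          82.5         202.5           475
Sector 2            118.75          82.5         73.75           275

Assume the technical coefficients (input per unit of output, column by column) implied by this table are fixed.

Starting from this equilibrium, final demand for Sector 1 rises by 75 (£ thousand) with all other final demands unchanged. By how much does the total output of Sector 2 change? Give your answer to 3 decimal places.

Δx_2 = 54.348

Technical coefficients a_ij = z_ij / X_j:
  a_11 = 190/475 = 0.40, a_21 = 118.75/475 = 0.25
  a_12 = 82.5/275 = 0.30, a_22 = 82.5/275 = 0.30
I − A =
  [   0.60    -0.30]
  [  -0.25     0.70]
det(I−A) = (0.60)(0.70) − (-0.30)(-0.25) = 0.3450
adj(I−A) = [[0.70, 0.30], [0.25, 0.60]]
(I − A)⁻¹ = adj(I−A) / det(I−A) ≈
  [   2.0290     0.8696]
  [   0.7246     1.7391]
Δx = (I − A)⁻¹ Δd with Δd having +75 in the Sector 1 component and 0 elsewhere.
So Δx_2 = L_21 · (+75), where L_21 = adj(I−A)_21 / det(I−A) = 0.25 / 0.3450.
Δx_2 = 0.25 × (+75) / 0.3450 = 18.75 / 0.3450 ≈ 54.348.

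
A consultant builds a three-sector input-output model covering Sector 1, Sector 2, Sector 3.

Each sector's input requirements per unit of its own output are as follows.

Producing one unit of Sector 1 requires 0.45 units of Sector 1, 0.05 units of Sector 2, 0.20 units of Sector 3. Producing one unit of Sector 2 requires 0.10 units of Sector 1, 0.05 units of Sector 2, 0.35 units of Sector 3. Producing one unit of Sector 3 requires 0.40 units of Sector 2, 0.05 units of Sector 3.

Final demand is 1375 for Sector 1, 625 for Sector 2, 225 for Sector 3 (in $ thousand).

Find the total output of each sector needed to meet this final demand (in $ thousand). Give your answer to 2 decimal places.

x_1 = 2746.54, x_2 = 1355.98, x_3 = 1314.63

I − A =
  [   0.55    -0.10     0.00]
  [  -0.05     0.95    -0.40]
  [  -0.20    -0.35     0.95]
Cofactors of I−A, C_ij = (−1)^(i+j)·(minor ij) (rows/columns in the sector order above):
  C_11 = (0.95)(0.95) − (-0.40)(-0.35) = 0.7625
  C_12 = −[(-0.05)(0.95) − (-0.40)(-0.20)] = 0.1275
  C_13 = (-0.05)(-0.35) − (0.95)(-0.20) = 0.2075
  C_21 = −[(-0.10)(0.95) − (0.00)(-0.35)] = 0.0950
  C_22 = (0.55)(0.95) − (0.00)(-0.20) = 0.5225
  C_23 = −[(0.55)(-0.35) − (-0.10)(-0.20)] = 0.2125
  C_31 = (-0.10)(-0.40) − (0.00)(0.95) = 0.0400
  C_32 = −[(0.55)(-0.40) − (0.00)(-0.05)] = 0.2200
  C_33 = (0.55)(0.95) − (-0.10)(-0.05) = 0.5175
det(I−A) = Σ_j (I−A)_1j·C_1j = (0.55)(0.7625) + (-0.10)(0.1275) + (0.00)(0.2075) = 0.406625
adj(I−A) = Cᵀ =
  [ 0.7625   0.0950   0.0400]
  [ 0.1275   0.5225   0.2200]
  [ 0.2075   0.2125   0.5175]
(I − A)⁻¹ = adj(I−A) / det(I−A) ≈
  [   1.8752     0.2336     0.0984]
  [   0.3136     1.2850     0.5410]
  [   0.5103     0.5226     1.2727]
x = (I − A)⁻¹ d = adj(I−A)·d / det(I−A), with det(I−A) = 0.406625:
  x_1 = (0.7625·1375 + 0.0950·625 + 0.0400·225) / 0.406625 = 1116.8125 / 0.406625 ≈ 2746.54
  x_2 = (0.1275·1375 + 0.5225·625 + 0.2200·225) / 0.406625 = 551.375 / 0.406625 ≈ 1355.98
  x_3 = (0.2075·1375 + 0.2125·625 + 0.5175·225) / 0.406625 = 534.5625 / 0.406625 ≈ 1314.63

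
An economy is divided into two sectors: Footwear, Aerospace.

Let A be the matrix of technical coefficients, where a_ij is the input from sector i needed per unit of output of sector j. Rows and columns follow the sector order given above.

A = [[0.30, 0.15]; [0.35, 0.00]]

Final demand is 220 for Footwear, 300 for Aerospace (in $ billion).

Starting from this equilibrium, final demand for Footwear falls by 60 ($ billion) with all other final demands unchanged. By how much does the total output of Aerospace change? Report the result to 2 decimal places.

I − A =
  [   0.70    -0.15]
  [  -0.35     1.00]
det(I−A) = (0.70)(1.00) − (-0.15)(-0.35) = 0.6475
adj(I−A) = [[1.00, 0.15], [0.35, 0.70]]
(I − A)⁻¹ = adj(I−A) / det(I−A) ≈
  [   1.5444     0.2317]
  [   0.5405     1.0811]
Δx = (I − A)⁻¹ Δd with Δd having -60 in the Footwear component and 0 elsewhere.
So Δx_A = L_AF · (-60), where L_AF = adj(I−A)_AF / det(I−A) = 0.35 / 0.6475.
Δx_A = 0.35 × (-60) / 0.6475 = -21.00 / 0.6475 ≈ -32.43.

Δx_A = -32.43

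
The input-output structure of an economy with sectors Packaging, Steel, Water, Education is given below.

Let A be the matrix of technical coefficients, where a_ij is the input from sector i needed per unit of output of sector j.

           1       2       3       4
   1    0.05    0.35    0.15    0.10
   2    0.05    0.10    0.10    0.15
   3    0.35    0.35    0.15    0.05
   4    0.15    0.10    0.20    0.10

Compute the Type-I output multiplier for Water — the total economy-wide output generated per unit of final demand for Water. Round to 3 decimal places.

I − A =
  [   0.95    -0.35    -0.15    -0.10]
  [  -0.05     0.90    -0.10    -0.15]
  [  -0.35    -0.35     0.85    -0.05]
  [  -0.15    -0.10    -0.20     0.90]
Compute the cofactors C_ij = (−1)^(i+j)·(3×3 minor ij) of I−A; the adjugate is their transpose:
adj(I−A) = Cᵀ =
  [ 0.624250   0.327750   0.180250   0.134000]
  [ 0.099625   0.649125   0.123625   0.126125]
  [ 0.308875   0.415125   0.717625   0.143375]
  [ 0.183750   0.219000   0.203250   0.616500]
det(I−A) = Σ_j (I−A)_1j·C_1j = (0.95)(0.624250) + (-0.35)(0.099625) + (-0.15)(0.308875) + (-0.10)(0.183750) = 0.4934625
(I − A)⁻¹ = adj(I−A) / det(I−A) ≈
  [   1.2650     0.6642     0.3653     0.2716]
  [   0.2019     1.3154     0.2505     0.2556]
  [   0.6259     0.8412     1.4543     0.2905]
  [   0.3724     0.4438     0.4119     1.2493]
The output multiplier for sector j is the column-j sum of the Leontief inverse (I − A)⁻¹ = adj(I−A) / det(I−A).
Column 3 of adj(I−A): (0.180250, 0.123625, 0.717625, 0.203250); det(I−A) = 0.4934625.
m_3 = (0.180250 + 0.123625 + 0.717625 + 0.203250) / 0.4934625 = 1.22475 / 0.4934625 ≈ 2.482.

m_3 = 2.482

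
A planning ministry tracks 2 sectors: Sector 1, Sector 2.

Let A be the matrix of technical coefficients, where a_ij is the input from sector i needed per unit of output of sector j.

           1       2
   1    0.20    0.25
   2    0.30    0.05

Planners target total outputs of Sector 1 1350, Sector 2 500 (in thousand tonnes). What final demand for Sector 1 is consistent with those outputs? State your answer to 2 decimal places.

I − A =
  [   0.80    -0.25]
  [  -0.30     0.95]
d = (I − A) x:
  d_1 = (+0.80)·1350 + (-0.25)·500 = 955.00
  d_2 = (-0.30)·1350 + (+0.95)·500 = 70.00

d_1 = 955.00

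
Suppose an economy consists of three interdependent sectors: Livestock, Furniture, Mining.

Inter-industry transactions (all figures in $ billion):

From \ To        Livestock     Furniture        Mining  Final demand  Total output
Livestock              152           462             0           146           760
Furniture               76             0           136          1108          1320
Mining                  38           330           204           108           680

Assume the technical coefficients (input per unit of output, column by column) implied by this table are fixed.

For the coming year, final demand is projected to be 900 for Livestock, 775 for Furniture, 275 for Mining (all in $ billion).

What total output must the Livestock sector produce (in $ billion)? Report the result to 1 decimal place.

Technical coefficients a_ij = z_ij / X_j:
  a_LL = 152/760 = 0.20, a_FL = 76/760 = 0.10, a_ML = 38/760 = 0.05
  a_LF = 462/1320 = 0.35, a_FF = 0/1320 = 0.00, a_MF = 330/1320 = 0.25
  a_LM = 0/680 = 0.00, a_FM = 136/680 = 0.20, a_MM = 204/680 = 0.30
I − A =
  [   0.80    -0.35     0.00]
  [  -0.10     1.00    -0.20]
  [  -0.05    -0.25     0.70]
Cofactors of I−A, C_ij = (−1)^(i+j)·(minor ij) (rows/columns in the sector order above):
  C_11 = (1.00)(0.70) − (-0.20)(-0.25) = 0.6500
  C_12 = −[(-0.10)(0.70) − (-0.20)(-0.05)] = 0.0800
  C_13 = (-0.10)(-0.25) − (1.00)(-0.05) = 0.0750
  C_21 = −[(-0.35)(0.70) − (0.00)(-0.25)] = 0.2450
  C_22 = (0.80)(0.70) − (0.00)(-0.05) = 0.5600
  C_23 = −[(0.80)(-0.25) − (-0.35)(-0.05)] = 0.2175
  C_31 = (-0.35)(-0.20) − (0.00)(1.00) = 0.0700
  C_32 = −[(0.80)(-0.20) − (0.00)(-0.10)] = 0.1600
  C_33 = (0.80)(1.00) − (-0.35)(-0.10) = 0.7650
det(I−A) = Σ_j (I−A)_1j·C_1j = (0.80)(0.6500) + (-0.35)(0.0800) + (0.00)(0.0750) = 0.4920
adj(I−A) = Cᵀ =
  [ 0.6500   0.2450   0.0700]
  [ 0.0800   0.5600   0.1600]
  [ 0.0750   0.2175   0.7650]
(I − A)⁻¹ = adj(I−A) / det(I−A) ≈
  [   1.3211     0.4980     0.1423]
  [   0.1626     1.1382     0.3252]
  [   0.1524     0.4421     1.5549]
x = (I − A)⁻¹ d = adj(I−A)·d / det(I−A), with det(I−A) = 0.4920:
  x_L = (0.6500·900 + 0.2450·775 + 0.0700·275) / 0.4920 = 794.125 / 0.4920 ≈ 1614.1
  x_F = (0.0800·900 + 0.5600·775 + 0.1600·275) / 0.4920 = 550.00 / 0.4920 ≈ 1117.9
  x_M = (0.0750·900 + 0.2175·775 + 0.7650·275) / 0.4920 = 446.4375 / 0.4920 ≈ 907.4

x_L = 1614.1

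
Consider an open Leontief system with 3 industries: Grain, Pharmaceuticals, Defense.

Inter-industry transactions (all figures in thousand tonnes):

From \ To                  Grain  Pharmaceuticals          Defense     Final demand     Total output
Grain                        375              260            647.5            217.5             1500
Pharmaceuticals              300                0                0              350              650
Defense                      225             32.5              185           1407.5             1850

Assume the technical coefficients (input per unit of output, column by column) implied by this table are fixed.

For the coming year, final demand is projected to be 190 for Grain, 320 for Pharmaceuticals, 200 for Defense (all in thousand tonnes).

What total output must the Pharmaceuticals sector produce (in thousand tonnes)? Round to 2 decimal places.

x_2 = 452.29

Technical coefficients a_ij = z_ij / X_j:
  a_11 = 375/1500 = 0.25, a_21 = 300/1500 = 0.20, a_31 = 225/1500 = 0.15
  a_12 = 260/650 = 0.40, a_22 = 0/650 = 0.00, a_32 = 32.5/650 = 0.05
  a_13 = 647.5/1850 = 0.35, a_23 = 0/1850 = 0.00, a_33 = 185/1850 = 0.10
I − A =
  [   0.75    -0.40    -0.35]
  [  -0.20     1.00     0.00]
  [  -0.15    -0.05     0.90]
Cofactors of I−A, C_ij = (−1)^(i+j)·(minor ij) (rows/columns in the sector order above):
  C_11 = (1.00)(0.90) − (0.00)(-0.05) = 0.9000
  C_12 = −[(-0.20)(0.90) − (0.00)(-0.15)] = 0.1800
  C_13 = (-0.20)(-0.05) − (1.00)(-0.15) = 0.1600
  C_21 = −[(-0.40)(0.90) − (-0.35)(-0.05)] = 0.3775
  C_22 = (0.75)(0.90) − (-0.35)(-0.15) = 0.6225
  C_23 = −[(0.75)(-0.05) − (-0.40)(-0.15)] = 0.0975
  C_31 = (-0.40)(0.00) − (-0.35)(1.00) = 0.3500
  C_32 = −[(0.75)(0.00) − (-0.35)(-0.20)] = 0.0700
  C_33 = (0.75)(1.00) − (-0.40)(-0.20) = 0.6700
det(I−A) = Σ_j (I−A)_1j·C_1j = (0.75)(0.9000) + (-0.40)(0.1800) + (-0.35)(0.1600) = 0.5470
adj(I−A) = Cᵀ =
  [ 0.9000   0.3775   0.3500]
  [ 0.1800   0.6225   0.0700]
  [ 0.1600   0.0975   0.6700]
(I − A)⁻¹ = adj(I−A) / det(I−A) ≈
  [   1.6453     0.6901     0.6399]
  [   0.3291     1.1380     0.1280]
  [   0.2925     0.1782     1.2249]
x = (I − A)⁻¹ d = adj(I−A)·d / det(I−A), with det(I−A) = 0.5470:
  x_1 = (0.9000·190 + 0.3775·320 + 0.3500·200) / 0.5470 = 361.80 / 0.5470 ≈ 661.43
  x_2 = (0.1800·190 + 0.6225·320 + 0.0700·200) / 0.5470 = 247.40 / 0.5470 ≈ 452.29
  x_3 = (0.1600·190 + 0.0975·320 + 0.6700·200) / 0.5470 = 195.60 / 0.5470 ≈ 357.59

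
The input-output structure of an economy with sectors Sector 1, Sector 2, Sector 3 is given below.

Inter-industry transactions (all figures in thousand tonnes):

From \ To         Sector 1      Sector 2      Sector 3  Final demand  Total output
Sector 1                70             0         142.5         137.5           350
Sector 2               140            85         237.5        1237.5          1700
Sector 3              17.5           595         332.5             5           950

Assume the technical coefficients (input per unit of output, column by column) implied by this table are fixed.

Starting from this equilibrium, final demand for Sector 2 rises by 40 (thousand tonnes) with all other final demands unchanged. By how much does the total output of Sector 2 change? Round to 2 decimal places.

Δx_2 = 51.78

Technical coefficients a_ij = z_ij / X_j:
  a_11 = 70/350 = 0.20, a_21 = 140/350 = 0.40, a_31 = 17.5/350 = 0.05
  a_12 = 0/1700 = 0.00, a_22 = 85/1700 = 0.05, a_32 = 595/1700 = 0.35
  a_13 = 142.5/950 = 0.15, a_23 = 237.5/950 = 0.25, a_33 = 332.5/950 = 0.35
I − A =
  [   0.80     0.00    -0.15]
  [  -0.40     0.95    -0.25]
  [  -0.05    -0.35     0.65]
Cofactors of I−A, C_ij = (−1)^(i+j)·(minor ij) (rows/columns in the sector order above):
  C_11 = (0.95)(0.65) − (-0.25)(-0.35) = 0.5300
  C_12 = −[(-0.40)(0.65) − (-0.25)(-0.05)] = 0.2725
  C_13 = (-0.40)(-0.35) − (0.95)(-0.05) = 0.1875
  C_21 = −[(0.00)(0.65) − (-0.15)(-0.35)] = 0.0525
  C_22 = (0.80)(0.65) − (-0.15)(-0.05) = 0.5125
  C_23 = −[(0.80)(-0.35) − (0.00)(-0.05)] = 0.2800
  C_31 = (0.00)(-0.25) − (-0.15)(0.95) = 0.1425
  C_32 = −[(0.80)(-0.25) − (-0.15)(-0.40)] = 0.2600
  C_33 = (0.80)(0.95) − (0.00)(-0.40) = 0.7600
det(I−A) = Σ_j (I−A)_1j·C_1j = (0.80)(0.5300) + (0.00)(0.2725) + (-0.15)(0.1875) = 0.395875
adj(I−A) = Cᵀ =
  [ 0.5300   0.0525   0.1425]
  [ 0.2725   0.5125   0.2600]
  [ 0.1875   0.2800   0.7600]
(I − A)⁻¹ = adj(I−A) / det(I−A) ≈
  [   1.3388     0.1326     0.3600]
  [   0.6883     1.2946     0.6568]
  [   0.4736     0.7073     1.9198]
Δx = (I − A)⁻¹ Δd with Δd having +40 in the Sector 2 component and 0 elsewhere.
So Δx_2 = L_22 · (+40), where L_22 = adj(I−A)_22 / det(I−A) = 0.5125 / 0.395875.
Δx_2 = 0.5125 × (+40) / 0.395875 = 20.50 / 0.395875 ≈ 51.78.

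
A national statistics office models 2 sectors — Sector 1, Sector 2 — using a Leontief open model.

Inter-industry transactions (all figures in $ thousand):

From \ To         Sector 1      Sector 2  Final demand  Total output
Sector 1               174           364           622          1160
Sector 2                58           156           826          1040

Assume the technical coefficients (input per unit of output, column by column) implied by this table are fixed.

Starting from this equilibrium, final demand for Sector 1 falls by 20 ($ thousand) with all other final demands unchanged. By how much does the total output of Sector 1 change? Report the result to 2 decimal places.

Δx_1 = -24.11

Technical coefficients a_ij = z_ij / X_j:
  a_11 = 174/1160 = 0.15, a_21 = 58/1160 = 0.05
  a_12 = 364/1040 = 0.35, a_22 = 156/1040 = 0.15
I − A =
  [   0.85    -0.35]
  [  -0.05     0.85]
det(I−A) = (0.85)(0.85) − (-0.35)(-0.05) = 0.7050
adj(I−A) = [[0.85, 0.35], [0.05, 0.85]]
(I − A)⁻¹ = adj(I−A) / det(I−A) ≈
  [   1.2057     0.4965]
  [   0.0709     1.2057]
Δx = (I − A)⁻¹ Δd with Δd having -20 in the Sector 1 component and 0 elsewhere.
So Δx_1 = L_11 · (-20), where L_11 = adj(I−A)_11 / det(I−A) = 0.85 / 0.7050.
Δx_1 = 0.85 × (-20) / 0.7050 = -17.00 / 0.7050 ≈ -24.11.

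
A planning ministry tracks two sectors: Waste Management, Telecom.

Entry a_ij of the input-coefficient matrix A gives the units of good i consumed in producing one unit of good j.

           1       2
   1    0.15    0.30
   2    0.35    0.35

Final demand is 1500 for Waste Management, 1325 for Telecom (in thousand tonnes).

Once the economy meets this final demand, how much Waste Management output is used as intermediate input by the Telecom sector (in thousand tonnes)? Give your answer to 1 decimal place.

z_12 = 1107.0

I − A =
  [   0.85    -0.30]
  [  -0.35     0.65]
det(I−A) = (0.85)(0.65) − (-0.30)(-0.35) = 0.4475
adj(I−A) = [[0.65, 0.30], [0.35, 0.85]]
(I − A)⁻¹ = adj(I−A) / det(I−A) ≈
  [   1.4525     0.6704]
  [   0.7821     1.8994]
First solve x = (I − A)⁻¹ d = adj(I−A)·d / det(I−A); in particular x_2 = (0.35·1500 + 0.85·1325) / 0.4475 = 1651.25 / 0.4475 ≈ 3689.944.
Intermediate flow from 1 to 2: z_12 = a_12 · x_2 = 0.30 × 1651.25 / 0.4475 = 495.375 / 0.4475 ≈ 1107.0.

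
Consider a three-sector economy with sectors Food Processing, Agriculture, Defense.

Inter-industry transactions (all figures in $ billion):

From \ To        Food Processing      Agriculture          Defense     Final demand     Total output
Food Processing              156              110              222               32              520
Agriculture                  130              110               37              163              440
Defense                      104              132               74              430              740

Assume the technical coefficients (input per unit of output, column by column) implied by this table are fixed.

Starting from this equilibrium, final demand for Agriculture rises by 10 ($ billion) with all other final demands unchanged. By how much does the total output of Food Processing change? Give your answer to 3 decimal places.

Δx_1 = 9.382

Technical coefficients a_ij = z_ij / X_j:
  a_11 = 156/520 = 0.30, a_21 = 130/520 = 0.25, a_31 = 104/520 = 0.20
  a_12 = 110/440 = 0.25, a_22 = 110/440 = 0.25, a_32 = 132/440 = 0.30
  a_13 = 222/740 = 0.30, a_23 = 37/740 = 0.05, a_33 = 74/740 = 0.10
I − A =
  [   0.70    -0.25    -0.30]
  [  -0.25     0.75    -0.05]
  [  -0.20    -0.30     0.90]
Cofactors of I−A, C_ij = (−1)^(i+j)·(minor ij) (rows/columns in the sector order above):
  C_11 = (0.75)(0.90) − (-0.05)(-0.30) = 0.6600
  C_12 = −[(-0.25)(0.90) − (-0.05)(-0.20)] = 0.2350
  C_13 = (-0.25)(-0.30) − (0.75)(-0.20) = 0.2250
  C_21 = −[(-0.25)(0.90) − (-0.30)(-0.30)] = 0.3150
  C_22 = (0.70)(0.90) − (-0.30)(-0.20) = 0.5700
  C_23 = −[(0.70)(-0.30) − (-0.25)(-0.20)] = 0.2600
  C_31 = (-0.25)(-0.05) − (-0.30)(0.75) = 0.2375
  C_32 = −[(0.70)(-0.05) − (-0.30)(-0.25)] = 0.1100
  C_33 = (0.70)(0.75) − (-0.25)(-0.25) = 0.4625
det(I−A) = Σ_j (I−A)_1j·C_1j = (0.70)(0.6600) + (-0.25)(0.2350) + (-0.30)(0.2250) = 0.33575
adj(I−A) = Cᵀ =
  [ 0.6600   0.3150   0.2375]
  [ 0.2350   0.5700   0.1100]
  [ 0.2250   0.2600   0.4625]
(I − A)⁻¹ = adj(I−A) / det(I−A) ≈
  [   1.9657     0.9382     0.7074]
  [   0.6999     1.6977     0.3276]
  [   0.6701     0.7744     1.3775]
Δx = (I − A)⁻¹ Δd with Δd having +10 in the Agriculture component and 0 elsewhere.
So Δx_1 = L_12 · (+10), where L_12 = adj(I−A)_12 / det(I−A) = 0.3150 / 0.33575.
Δx_1 = 0.3150 × (+10) / 0.33575 = 3.15 / 0.33575 ≈ 9.382.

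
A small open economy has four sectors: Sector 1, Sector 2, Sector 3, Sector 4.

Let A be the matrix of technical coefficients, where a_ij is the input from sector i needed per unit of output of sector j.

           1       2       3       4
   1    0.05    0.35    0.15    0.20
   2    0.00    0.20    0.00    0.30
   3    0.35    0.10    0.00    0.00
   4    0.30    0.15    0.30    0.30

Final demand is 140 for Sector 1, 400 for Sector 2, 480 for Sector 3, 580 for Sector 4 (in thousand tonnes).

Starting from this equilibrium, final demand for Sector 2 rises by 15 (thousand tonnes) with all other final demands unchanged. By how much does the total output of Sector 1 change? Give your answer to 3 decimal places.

I − A =
  [   0.95    -0.35    -0.15    -0.20]
  [   0.00     0.80     0.00    -0.30]
  [  -0.35    -0.10     1.00     0.00]
  [  -0.30    -0.15    -0.30     0.70]
Compute the cofactors C_ij = (−1)^(i+j)·(3×3 minor ij) of I−A; the adjugate is their transpose:
adj(I−A) = Cᵀ =
  [ 0.506000   0.291500   0.156750   0.269500]
  [ 0.121500   0.547250   0.099000   0.269250]
  [ 0.189250   0.156750   0.409750   0.121250]
  [ 0.324000   0.309375   0.264000   0.718000]
det(I−A) = Σ_j (I−A)_1j·C_1j = (0.95)(0.506000) + (-0.35)(0.121500) + (-0.15)(0.189250) + (-0.20)(0.324000) = 0.3449875
(I − A)⁻¹ = adj(I−A) / det(I−A) ≈
  [   1.4667     0.8450     0.4544     0.7812]
  [   0.3522     1.5863     0.2870     0.7805]
  [   0.5486     0.4544     1.1877     0.3515]
  [   0.9392     0.8968     0.7652     2.0812]
Δx = (I − A)⁻¹ Δd with Δd having +15 in the Sector 2 component and 0 elsewhere.
So Δx_1 = L_12 · (+15), where L_12 = adj(I−A)_12 / det(I−A) = 0.291500 / 0.3449875.
Δx_1 = 0.291500 × (+15) / 0.3449875 = 4.3725 / 0.3449875 ≈ 12.674.

Δx_1 = 12.674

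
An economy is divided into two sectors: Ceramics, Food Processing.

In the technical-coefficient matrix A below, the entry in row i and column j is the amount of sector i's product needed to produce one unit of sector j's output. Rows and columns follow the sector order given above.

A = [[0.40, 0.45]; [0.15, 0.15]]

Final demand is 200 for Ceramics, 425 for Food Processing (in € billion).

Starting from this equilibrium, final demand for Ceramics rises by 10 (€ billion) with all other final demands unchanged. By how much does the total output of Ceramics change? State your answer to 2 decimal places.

Δx_1 = 19.21

I − A =
  [   0.60    -0.45]
  [  -0.15     0.85]
det(I−A) = (0.60)(0.85) − (-0.45)(-0.15) = 0.4425
adj(I−A) = [[0.85, 0.45], [0.15, 0.60]]
(I − A)⁻¹ = adj(I−A) / det(I−A) ≈
  [   1.9209     1.0169]
  [   0.3390     1.3559]
Δx = (I − A)⁻¹ Δd with Δd having +10 in the Ceramics component and 0 elsewhere.
So Δx_1 = L_11 · (+10), where L_11 = adj(I−A)_11 / det(I−A) = 0.85 / 0.4425.
Δx_1 = 0.85 × (+10) / 0.4425 = 8.50 / 0.4425 ≈ 19.21.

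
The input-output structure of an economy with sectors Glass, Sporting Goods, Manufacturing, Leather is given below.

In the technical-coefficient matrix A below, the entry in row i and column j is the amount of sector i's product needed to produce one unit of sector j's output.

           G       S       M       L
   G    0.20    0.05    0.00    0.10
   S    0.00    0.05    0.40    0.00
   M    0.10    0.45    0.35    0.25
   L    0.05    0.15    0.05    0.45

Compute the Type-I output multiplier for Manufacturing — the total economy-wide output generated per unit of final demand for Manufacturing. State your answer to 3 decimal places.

m_M = 4.183

I − A =
  [   0.80    -0.05     0.00    -0.10]
  [   0.00     0.95    -0.40     0.00]
  [  -0.10    -0.45     0.65    -0.25]
  [  -0.05    -0.15    -0.05     0.55]
Compute the cofactors C_ij = (−1)^(i+j)·(3×3 minor ij) of I−A; the adjugate is their transpose:
adj(I−A) = Cᵀ =
  [ 0.213750   0.029250   0.021750   0.048750]
  [ 0.027000   0.272250   0.174000   0.084000]
  [ 0.064125   0.230625   0.413250   0.199500]
  [ 0.032625   0.097875   0.087000   0.348000]
det(I−A) = Σ_j (I−A)_1j·C_1j = (0.80)(0.213750) + (-0.05)(0.027000) + (0.00)(0.064125) + (-0.10)(0.032625) = 0.1663875
(I − A)⁻¹ = adj(I−A) / det(I−A) ≈
  [   1.2847     0.1758     0.1307     0.2930]
  [   0.1623     1.6362     1.0458     0.5048]
  [   0.3854     1.3861     2.4837     1.1990]
  [   0.1961     0.5882     0.5229     2.0915]
The output multiplier for sector j is the column-j sum of the Leontief inverse (I − A)⁻¹ = adj(I−A) / det(I−A).
Column M of adj(I−A): (0.021750, 0.174000, 0.413250, 0.087000); det(I−A) = 0.1663875.
m_M = (0.021750 + 0.174000 + 0.413250 + 0.087000) / 0.1663875 = 0.696 / 0.1663875 ≈ 4.183.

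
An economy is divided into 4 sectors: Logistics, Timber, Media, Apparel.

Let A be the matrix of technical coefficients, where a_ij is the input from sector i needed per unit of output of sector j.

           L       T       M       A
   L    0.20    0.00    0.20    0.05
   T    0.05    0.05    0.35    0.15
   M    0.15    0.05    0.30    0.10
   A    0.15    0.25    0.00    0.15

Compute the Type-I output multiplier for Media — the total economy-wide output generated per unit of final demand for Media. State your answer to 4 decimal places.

I − A =
  [   0.80     0.00    -0.20    -0.05]
  [  -0.05     0.95    -0.35    -0.15]
  [  -0.15    -0.05     0.70    -0.10]
  [  -0.15    -0.25     0.00     0.85]
Compute the cofactors C_ij = (−1)^(i+j)·(3×3 minor ij) of I−A; the adjugate is their transpose:
adj(I−A) = Cᵀ =
  [ 0.515375   0.022250   0.158375   0.052875]
  [ 0.095375   0.442250   0.248375   0.112875]
  [ 0.134250   0.055500   0.608250   0.089250]
  [ 0.119000   0.134000   0.101000   0.489000]
det(I−A) = Σ_j (I−A)_1j·C_1j = (0.80)(0.515375) + (0.00)(0.095375) + (-0.20)(0.134250) + (-0.05)(0.119000) = 0.3795
(I − A)⁻¹ = adj(I−A) / det(I−A) ≈
  [   1.35804     0.05863     0.41733     0.13933]
  [   0.25132     1.16535     0.65448     0.29743]
  [   0.35375     0.14625     1.60277     0.23518]
  [   0.31357     0.35310     0.26614     1.28854]
The output multiplier for sector j is the column-j sum of the Leontief inverse (I − A)⁻¹ = adj(I−A) / det(I−A).
Column M of adj(I−A): (0.158375, 0.248375, 0.608250, 0.101000); det(I−A) = 0.3795.
m_M = (0.158375 + 0.248375 + 0.608250 + 0.101000) / 0.3795 = 1.116 / 0.3795 ≈ 2.9407.

m_M = 2.9407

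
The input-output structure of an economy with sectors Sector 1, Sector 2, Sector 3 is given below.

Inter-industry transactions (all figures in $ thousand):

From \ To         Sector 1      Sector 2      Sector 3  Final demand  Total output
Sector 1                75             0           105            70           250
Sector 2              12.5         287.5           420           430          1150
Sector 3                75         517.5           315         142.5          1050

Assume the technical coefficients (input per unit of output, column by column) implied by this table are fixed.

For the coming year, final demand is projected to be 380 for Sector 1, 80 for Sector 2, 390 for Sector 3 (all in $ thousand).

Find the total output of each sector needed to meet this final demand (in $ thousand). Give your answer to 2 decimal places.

Technical coefficients a_ij = z_ij / X_j:
  a_11 = 75/250 = 0.30, a_21 = 12.5/250 = 0.05, a_31 = 75/250 = 0.30
  a_12 = 0/1150 = 0.00, a_22 = 287.5/1150 = 0.25, a_32 = 517.5/1150 = 0.45
  a_13 = 105/1050 = 0.10, a_23 = 420/1050 = 0.40, a_33 = 315/1050 = 0.30
I − A =
  [   0.70     0.00    -0.10]
  [  -0.05     0.75    -0.40]
  [  -0.30    -0.45     0.70]
Cofactors of I−A, C_ij = (−1)^(i+j)·(minor ij) (rows/columns in the sector order above):
  C_11 = (0.75)(0.70) − (-0.40)(-0.45) = 0.3450
  C_12 = −[(-0.05)(0.70) − (-0.40)(-0.30)] = 0.1550
  C_13 = (-0.05)(-0.45) − (0.75)(-0.30) = 0.2475
  C_21 = −[(0.00)(0.70) − (-0.10)(-0.45)] = 0.0450
  C_22 = (0.70)(0.70) − (-0.10)(-0.30) = 0.4600
  C_23 = −[(0.70)(-0.45) − (0.00)(-0.30)] = 0.3150
  C_31 = (0.00)(-0.40) − (-0.10)(0.75) = 0.0750
  C_32 = −[(0.70)(-0.40) − (-0.10)(-0.05)] = 0.2850
  C_33 = (0.70)(0.75) − (0.00)(-0.05) = 0.5250
det(I−A) = Σ_j (I−A)_1j·C_1j = (0.70)(0.3450) + (0.00)(0.1550) + (-0.10)(0.2475) = 0.21675
adj(I−A) = Cᵀ =
  [ 0.3450   0.0450   0.0750]
  [ 0.1550   0.4600   0.2850]
  [ 0.2475   0.3150   0.5250]
(I − A)⁻¹ = adj(I−A) / det(I−A) ≈
  [   1.5917     0.2076     0.3460]
  [   0.7151     2.1223     1.3149]
  [   1.1419     1.4533     2.4221]
x = (I − A)⁻¹ d = adj(I−A)·d / det(I−A), with det(I−A) = 0.21675:
  x_1 = (0.3450·380 + 0.0450·80 + 0.0750·390) / 0.21675 = 163.95 / 0.21675 ≈ 756.40
  x_2 = (0.1550·380 + 0.4600·80 + 0.2850·390) / 0.21675 = 206.85 / 0.21675 ≈ 954.33
  x_3 = (0.2475·380 + 0.3150·80 + 0.5250·390) / 0.21675 = 324.00 / 0.21675 ≈ 1494.81

x_1 = 756.40, x_2 = 954.33, x_3 = 1494.81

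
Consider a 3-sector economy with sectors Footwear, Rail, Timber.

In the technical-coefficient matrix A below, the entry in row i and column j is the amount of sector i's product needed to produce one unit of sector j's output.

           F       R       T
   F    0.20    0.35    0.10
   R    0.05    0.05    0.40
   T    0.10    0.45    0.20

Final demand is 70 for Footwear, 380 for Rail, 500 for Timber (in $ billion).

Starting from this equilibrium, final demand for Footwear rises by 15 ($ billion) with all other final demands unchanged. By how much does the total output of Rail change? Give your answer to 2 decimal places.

Δx_R = 2.83

I − A =
  [   0.80    -0.35    -0.10]
  [  -0.05     0.95    -0.40]
  [  -0.10    -0.45     0.80]
Cofactors of I−A, C_ij = (−1)^(i+j)·(minor ij) (rows/columns in the sector order above):
  C_11 = (0.95)(0.80) − (-0.40)(-0.45) = 0.5800
  C_12 = −[(-0.05)(0.80) − (-0.40)(-0.10)] = 0.0800
  C_13 = (-0.05)(-0.45) − (0.95)(-0.10) = 0.1175
  C_21 = −[(-0.35)(0.80) − (-0.10)(-0.45)] = 0.3250
  C_22 = (0.80)(0.80) − (-0.10)(-0.10) = 0.6300
  C_23 = −[(0.80)(-0.45) − (-0.35)(-0.10)] = 0.3950
  C_31 = (-0.35)(-0.40) − (-0.10)(0.95) = 0.2350
  C_32 = −[(0.80)(-0.40) − (-0.10)(-0.05)] = 0.3250
  C_33 = (0.80)(0.95) − (-0.35)(-0.05) = 0.7425
det(I−A) = Σ_j (I−A)_1j·C_1j = (0.80)(0.5800) + (-0.35)(0.0800) + (-0.10)(0.1175) = 0.42425
adj(I−A) = Cᵀ =
  [ 0.5800   0.3250   0.2350]
  [ 0.0800   0.6300   0.3250]
  [ 0.1175   0.3950   0.7425]
(I − A)⁻¹ = adj(I−A) / det(I−A) ≈
  [   1.3671     0.7661     0.5539]
  [   0.1886     1.4850     0.7661]
  [   0.2770     0.9311     1.7501]
Δx = (I − A)⁻¹ Δd with Δd having +15 in the Footwear component and 0 elsewhere.
So Δx_R = L_RF · (+15), where L_RF = adj(I−A)_RF / det(I−A) = 0.0800 / 0.42425.
Δx_R = 0.0800 × (+15) / 0.42425 = 1.20 / 0.42425 ≈ 2.83.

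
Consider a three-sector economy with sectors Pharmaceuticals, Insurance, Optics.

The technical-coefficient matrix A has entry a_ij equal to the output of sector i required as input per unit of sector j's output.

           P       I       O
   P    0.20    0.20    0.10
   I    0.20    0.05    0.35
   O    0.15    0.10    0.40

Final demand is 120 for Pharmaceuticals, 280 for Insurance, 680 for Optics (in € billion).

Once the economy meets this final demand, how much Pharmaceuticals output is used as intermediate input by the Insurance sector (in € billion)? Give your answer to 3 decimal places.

I − A =
  [   0.80    -0.20    -0.10]
  [  -0.20     0.95    -0.35]
  [  -0.15    -0.10     0.60]
Cofactors of I−A, C_ij = (−1)^(i+j)·(minor ij) (rows/columns in the sector order above):
  C_11 = (0.95)(0.60) − (-0.35)(-0.10) = 0.5350
  C_12 = −[(-0.20)(0.60) − (-0.35)(-0.15)] = 0.1725
  C_13 = (-0.20)(-0.10) − (0.95)(-0.15) = 0.1625
  C_21 = −[(-0.20)(0.60) − (-0.10)(-0.10)] = 0.1300
  C_22 = (0.80)(0.60) − (-0.10)(-0.15) = 0.4650
  C_23 = −[(0.80)(-0.10) − (-0.20)(-0.15)] = 0.1100
  C_31 = (-0.20)(-0.35) − (-0.10)(0.95) = 0.1650
  C_32 = −[(0.80)(-0.35) − (-0.10)(-0.20)] = 0.3000
  C_33 = (0.80)(0.95) − (-0.20)(-0.20) = 0.7200
det(I−A) = Σ_j (I−A)_1j·C_1j = (0.80)(0.5350) + (-0.20)(0.1725) + (-0.10)(0.1625) = 0.37725
adj(I−A) = Cᵀ =
  [ 0.5350   0.1300   0.1650]
  [ 0.1725   0.4650   0.3000]
  [ 0.1625   0.1100   0.7200]
(I − A)⁻¹ = adj(I−A) / det(I−A) ≈
  [   1.4182     0.3446     0.4374]
  [   0.4573     1.2326     0.7952]
  [   0.4307     0.2916     1.9085]
First solve x = (I − A)⁻¹ d = adj(I−A)·d / det(I−A); in particular x_I = (0.1725·120 + 0.4650·280 + 0.3000·680) / 0.37725 = 354.90 / 0.37725 ≈ 940.75547.
Intermediate flow from P to I: z_PI = a_PI · x_I = 0.20 × 354.90 / 0.37725 = 70.98 / 0.37725 ≈ 188.151.

z_PI = 188.151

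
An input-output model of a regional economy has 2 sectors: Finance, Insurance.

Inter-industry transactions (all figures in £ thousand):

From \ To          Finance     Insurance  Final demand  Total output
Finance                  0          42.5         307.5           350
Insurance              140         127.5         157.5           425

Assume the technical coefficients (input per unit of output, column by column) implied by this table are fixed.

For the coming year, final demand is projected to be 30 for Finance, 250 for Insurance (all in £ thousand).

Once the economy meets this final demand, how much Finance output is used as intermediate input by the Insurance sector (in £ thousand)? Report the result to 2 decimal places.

Technical coefficients a_ij = z_ij / X_j:
  a_FF = 0/350 = 0.00, a_IF = 140/350 = 0.40
  a_FI = 42.5/425 = 0.10, a_II = 127.5/425 = 0.30
I − A =
  [   1.00    -0.10]
  [  -0.40     0.70]
det(I−A) = (1.00)(0.70) − (-0.10)(-0.40) = 0.6600
adj(I−A) = [[0.70, 0.10], [0.40, 1.00]]
(I − A)⁻¹ = adj(I−A) / det(I−A) ≈
  [   1.0606     0.1515]
  [   0.6061     1.5152]
First solve x = (I − A)⁻¹ d = adj(I−A)·d / det(I−A); in particular x_I = (0.40·30 + 1.00·250) / 0.6600 = 262.00 / 0.6600 ≈ 396.9697.
Intermediate flow from F to I: z_FI = a_FI · x_I = 0.10 × 262.00 / 0.6600 = 26.20 / 0.6600 ≈ 39.70.

z_FI = 39.70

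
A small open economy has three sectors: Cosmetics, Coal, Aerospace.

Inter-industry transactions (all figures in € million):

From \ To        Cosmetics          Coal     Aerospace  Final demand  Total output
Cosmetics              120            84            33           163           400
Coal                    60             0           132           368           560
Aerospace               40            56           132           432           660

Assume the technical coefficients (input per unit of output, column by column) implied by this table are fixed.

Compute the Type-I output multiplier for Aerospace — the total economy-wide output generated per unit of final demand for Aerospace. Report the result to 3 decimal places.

Technical coefficients a_ij = z_ij / X_j:
  a_11 = 120/400 = 0.30, a_21 = 60/400 = 0.15, a_31 = 40/400 = 0.10
  a_12 = 84/560 = 0.15, a_22 = 0/560 = 0.00, a_32 = 56/560 = 0.10
  a_13 = 33/660 = 0.05, a_23 = 132/660 = 0.20, a_33 = 132/660 = 0.20
I − A =
  [   0.70    -0.15    -0.05]
  [  -0.15     1.00    -0.20]
  [  -0.10    -0.10     0.80]
Cofactors of I−A, C_ij = (−1)^(i+j)·(minor ij) (rows/columns in the sector order above):
  C_11 = (1.00)(0.80) − (-0.20)(-0.10) = 0.7800
  C_12 = −[(-0.15)(0.80) − (-0.20)(-0.10)] = 0.1400
  C_13 = (-0.15)(-0.10) − (1.00)(-0.10) = 0.1150
  C_21 = −[(-0.15)(0.80) − (-0.05)(-0.10)] = 0.1250
  C_22 = (0.70)(0.80) − (-0.05)(-0.10) = 0.5550
  C_23 = −[(0.70)(-0.10) − (-0.15)(-0.10)] = 0.0850
  C_31 = (-0.15)(-0.20) − (-0.05)(1.00) = 0.0800
  C_32 = −[(0.70)(-0.20) − (-0.05)(-0.15)] = 0.1475
  C_33 = (0.70)(1.00) − (-0.15)(-0.15) = 0.6775
det(I−A) = Σ_j (I−A)_1j·C_1j = (0.70)(0.7800) + (-0.15)(0.1400) + (-0.05)(0.1150) = 0.51925
adj(I−A) = Cᵀ =
  [ 0.7800   0.1250   0.0800]
  [ 0.1400   0.5550   0.1475]
  [ 0.1150   0.0850   0.6775]
(I − A)⁻¹ = adj(I−A) / det(I−A) ≈
  [   1.5022     0.2407     0.1541]
  [   0.2696     1.0688     0.2841]
  [   0.2215     0.1637     1.3048]
The output multiplier for sector j is the column-j sum of the Leontief inverse (I − A)⁻¹ = adj(I−A) / det(I−A).
Column 3 of adj(I−A): (0.0800, 0.1475, 0.6775); det(I−A) = 0.51925.
m_3 = (0.0800 + 0.1475 + 0.6775) / 0.51925 = 0.905 / 0.51925 ≈ 1.743.

m_3 = 1.743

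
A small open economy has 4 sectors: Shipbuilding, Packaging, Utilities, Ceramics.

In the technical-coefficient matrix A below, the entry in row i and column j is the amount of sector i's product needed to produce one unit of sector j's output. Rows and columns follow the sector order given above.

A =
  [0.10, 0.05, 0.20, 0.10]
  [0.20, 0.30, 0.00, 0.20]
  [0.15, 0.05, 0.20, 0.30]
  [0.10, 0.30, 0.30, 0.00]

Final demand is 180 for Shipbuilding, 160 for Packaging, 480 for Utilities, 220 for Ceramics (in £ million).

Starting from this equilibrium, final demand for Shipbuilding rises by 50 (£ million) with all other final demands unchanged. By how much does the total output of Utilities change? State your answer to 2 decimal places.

I − A =
  [   0.90    -0.05    -0.20    -0.10]
  [  -0.20     0.70     0.00    -0.20]
  [  -0.15    -0.05     0.80    -0.30]
  [  -0.10    -0.30    -0.30     1.00]
Compute the cofactors C_ij = (−1)^(i+j)·(3×3 minor ij) of I−A; the adjugate is their transpose:
adj(I−A) = Cᵀ =
  [ 0.44600   0.08900   0.15200   0.10800]
  [ 0.16700   0.59050   0.10400   0.16600]
  [ 0.14600   0.13900   0.55200   0.20800]
  [ 0.13850   0.22775   0.21200   0.47300]
det(I−A) = Σ_j (I−A)_1j·C_1j = (0.90)(0.44600) + (-0.05)(0.16700) + (-0.20)(0.14600) + (-0.10)(0.13850) = 0.3500
(I − A)⁻¹ = adj(I−A) / det(I−A) ≈
  [   1.2743     0.2543     0.4343     0.3086]
  [   0.4771     1.6871     0.2971     0.4743]
  [   0.4171     0.3971     1.5771     0.5943]
  [   0.3957     0.6507     0.6057     1.3514]
Δx = (I − A)⁻¹ Δd with Δd having +50 in the Shipbuilding component and 0 elsewhere.
So Δx_U = L_US · (+50), where L_US = adj(I−A)_US / det(I−A) = 0.14600 / 0.3500.
Δx_U = 0.14600 × (+50) / 0.3500 = 7.30 / 0.3500 ≈ 20.86.

Δx_U = 20.86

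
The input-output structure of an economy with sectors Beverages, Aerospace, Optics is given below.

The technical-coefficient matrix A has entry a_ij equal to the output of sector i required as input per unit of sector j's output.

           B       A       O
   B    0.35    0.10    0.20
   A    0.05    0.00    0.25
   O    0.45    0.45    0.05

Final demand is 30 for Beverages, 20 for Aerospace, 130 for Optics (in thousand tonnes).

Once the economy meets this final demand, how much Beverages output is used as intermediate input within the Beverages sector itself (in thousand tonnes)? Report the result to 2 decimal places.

z_BB = 46.85

I − A =
  [   0.65    -0.10    -0.20]
  [  -0.05     1.00    -0.25]
  [  -0.45    -0.45     0.95]
Cofactors of I−A, C_ij = (−1)^(i+j)·(minor ij) (rows/columns in the sector order above):
  C_11 = (1.00)(0.95) − (-0.25)(-0.45) = 0.8375
  C_12 = −[(-0.05)(0.95) − (-0.25)(-0.45)] = 0.1600
  C_13 = (-0.05)(-0.45) − (1.00)(-0.45) = 0.4725
  C_21 = −[(-0.10)(0.95) − (-0.20)(-0.45)] = 0.1850
  C_22 = (0.65)(0.95) − (-0.20)(-0.45) = 0.5275
  C_23 = −[(0.65)(-0.45) − (-0.10)(-0.45)] = 0.3375
  C_31 = (-0.10)(-0.25) − (-0.20)(1.00) = 0.2250
  C_32 = −[(0.65)(-0.25) − (-0.20)(-0.05)] = 0.1725
  C_33 = (0.65)(1.00) − (-0.10)(-0.05) = 0.6450
det(I−A) = Σ_j (I−A)_1j·C_1j = (0.65)(0.8375) + (-0.10)(0.1600) + (-0.20)(0.4725) = 0.433875
adj(I−A) = Cᵀ =
  [ 0.8375   0.1850   0.2250]
  [ 0.1600   0.5275   0.1725]
  [ 0.4725   0.3375   0.6450]
(I − A)⁻¹ = adj(I−A) / det(I−A) ≈
  [   1.9303     0.4264     0.5186]
  [   0.3688     1.2158     0.3976]
  [   1.0890     0.7779     1.4866]
First solve x = (I − A)⁻¹ d = adj(I−A)·d / det(I−A); in particular x_B = (0.8375·30 + 0.1850·20 + 0.2250·130) / 0.433875 = 58.075 / 0.433875 ≈ 133.8519.
Intermediate flow from B to B: z_BB = a_BB · x_B = 0.35 × 58.075 / 0.433875 = 20.32625 / 0.433875 ≈ 46.85.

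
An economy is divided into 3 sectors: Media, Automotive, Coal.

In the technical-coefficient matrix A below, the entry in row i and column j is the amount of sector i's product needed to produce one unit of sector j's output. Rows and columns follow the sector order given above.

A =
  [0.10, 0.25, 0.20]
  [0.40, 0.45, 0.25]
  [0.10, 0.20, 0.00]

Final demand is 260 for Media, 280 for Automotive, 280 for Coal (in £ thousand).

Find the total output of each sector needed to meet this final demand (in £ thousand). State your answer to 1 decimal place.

x_1 = 819.3, x_2 = 1396.4, x_3 = 641.2

I − A =
  [   0.90    -0.25    -0.20]
  [  -0.40     0.55    -0.25]
  [  -0.10    -0.20     1.00]
Cofactors of I−A, C_ij = (−1)^(i+j)·(minor ij) (rows/columns in the sector order above):
  C_11 = (0.55)(1.00) − (-0.25)(-0.20) = 0.5000
  C_12 = −[(-0.40)(1.00) − (-0.25)(-0.10)] = 0.4250
  C_13 = (-0.40)(-0.20) − (0.55)(-0.10) = 0.1350
  C_21 = −[(-0.25)(1.00) − (-0.20)(-0.20)] = 0.2900
  C_22 = (0.90)(1.00) − (-0.20)(-0.10) = 0.8800
  C_23 = −[(0.90)(-0.20) − (-0.25)(-0.10)] = 0.2050
  C_31 = (-0.25)(-0.25) − (-0.20)(0.55) = 0.1725
  C_32 = −[(0.90)(-0.25) − (-0.20)(-0.40)] = 0.3050
  C_33 = (0.90)(0.55) − (-0.25)(-0.40) = 0.3950
det(I−A) = Σ_j (I−A)_1j·C_1j = (0.90)(0.5000) + (-0.25)(0.4250) + (-0.20)(0.1350) = 0.31675
adj(I−A) = Cᵀ =
  [ 0.5000   0.2900   0.1725]
  [ 0.4250   0.8800   0.3050]
  [ 0.1350   0.2050   0.3950]
(I − A)⁻¹ = adj(I−A) / det(I−A) ≈
  [   1.5785     0.9155     0.5446]
  [   1.3418     2.7782     0.9629]
  [   0.4262     0.6472     1.2470]
x = (I − A)⁻¹ d = adj(I−A)·d / det(I−A), with det(I−A) = 0.31675:
  x_1 = (0.5000·260 + 0.2900·280 + 0.1725·280) / 0.31675 = 259.50 / 0.31675 ≈ 819.3
  x_2 = (0.4250·260 + 0.8800·280 + 0.3050·280) / 0.31675 = 442.30 / 0.31675 ≈ 1396.4
  x_3 = (0.1350·260 + 0.2050·280 + 0.3950·280) / 0.31675 = 203.10 / 0.31675 ≈ 641.2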